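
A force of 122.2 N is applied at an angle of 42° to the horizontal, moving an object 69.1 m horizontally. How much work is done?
W = Fd cosθ = 122.2×69.1×cos(42°) = 6275.1 J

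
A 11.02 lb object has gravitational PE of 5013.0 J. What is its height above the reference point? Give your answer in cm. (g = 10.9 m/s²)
PE = mgh → h = PE/(mg) = 5013 J / (4.999 kg × 10.9 m/s²) = 92.01 m = 9201.0 cm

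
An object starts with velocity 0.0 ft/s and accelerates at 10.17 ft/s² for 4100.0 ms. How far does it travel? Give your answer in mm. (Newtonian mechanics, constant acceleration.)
d = v₀t + ½at² (with unit conversion) = 26050.0 mm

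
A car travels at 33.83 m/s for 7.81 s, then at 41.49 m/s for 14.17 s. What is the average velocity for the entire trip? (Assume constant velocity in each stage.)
d₁ = v₁t₁ = 33.83 × 7.81 = 264.212 m
d₂ = v₂t₂ = 41.49 × 14.17 = 587.913 m
d_total = 852.13 m, t_total = 21.98 s
v_avg = d_total/t_total = 852.13/21.98 = 38.77 m/s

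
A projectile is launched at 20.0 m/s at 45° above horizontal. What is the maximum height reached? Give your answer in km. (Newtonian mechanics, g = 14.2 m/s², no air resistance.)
H = v₀²sin²(θ)/(2g) (with unit conversion) = 0.007042 km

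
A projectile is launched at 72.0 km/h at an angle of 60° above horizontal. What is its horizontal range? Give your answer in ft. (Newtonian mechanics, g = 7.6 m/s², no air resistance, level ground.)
R = v₀² sin(2θ) / g (with unit conversion) = 149.5 ft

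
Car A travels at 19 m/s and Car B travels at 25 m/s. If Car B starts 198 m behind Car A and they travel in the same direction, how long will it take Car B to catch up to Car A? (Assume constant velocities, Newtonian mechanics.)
Relative speed: v_rel = 25 - 19 = 6 m/s
Time to catch: t = d₀/v_rel = 198/6 = 33.0 s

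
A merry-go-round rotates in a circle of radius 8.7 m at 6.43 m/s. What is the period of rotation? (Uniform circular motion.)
T = 2πr/v = 2π×8.7/6.43 = 8.5 s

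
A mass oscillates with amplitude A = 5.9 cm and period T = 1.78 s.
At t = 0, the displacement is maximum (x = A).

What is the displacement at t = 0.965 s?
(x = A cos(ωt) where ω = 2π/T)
ω = 2π/T = 2π/1.78 = 3.53 rad/s
x = A cos(ωt) = 5.9×cos(3.53×0.965) = -5.694 cm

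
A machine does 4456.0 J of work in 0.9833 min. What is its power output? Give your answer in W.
P = W/t = 4456 J / 59 s = 75.53 W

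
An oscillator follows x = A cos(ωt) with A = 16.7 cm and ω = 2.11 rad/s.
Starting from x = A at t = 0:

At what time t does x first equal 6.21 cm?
cos(ωt) = x/A = 6.21/16.7 = 0.3719
ωt = arccos(0.3719) = 1.19 rad
t = 1.19/2.11 = 0.5639 s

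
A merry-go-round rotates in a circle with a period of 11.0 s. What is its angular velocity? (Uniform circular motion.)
ω = 2π/T = 2π/11.0 = 0.5712 rad/s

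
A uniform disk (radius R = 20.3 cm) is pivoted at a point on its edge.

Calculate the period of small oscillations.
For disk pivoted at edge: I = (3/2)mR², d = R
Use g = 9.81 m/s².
I/m = (3/2)R² = 0.06181 m²; d = R = 0.203 m
T = 2π√((3/2)R²/(gR)) = 2π√(3R/(2g)) = 1.107 s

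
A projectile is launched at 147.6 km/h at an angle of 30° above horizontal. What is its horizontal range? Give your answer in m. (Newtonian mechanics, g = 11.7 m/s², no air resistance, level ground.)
R = v₀² sin(2θ) / g (with unit conversion) = 124.4 m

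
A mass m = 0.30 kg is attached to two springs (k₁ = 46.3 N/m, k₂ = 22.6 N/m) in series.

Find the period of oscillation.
k_eq = k₁k₂/(k₁+k₂) = 15.19 N/m
T = 2π√(m/k_eq) = 2π√(0.3/15.19) = 0.8831 s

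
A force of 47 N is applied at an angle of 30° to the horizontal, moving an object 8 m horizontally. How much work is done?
W = Fd cosθ = 47×8×cos(30°) = 325.63 J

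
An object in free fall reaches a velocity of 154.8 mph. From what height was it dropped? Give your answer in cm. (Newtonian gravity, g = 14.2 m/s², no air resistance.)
h = v²/(2g) (with unit conversion) = 16860.0 cm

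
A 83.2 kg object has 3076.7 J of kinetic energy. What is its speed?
KE = ½mv² → v = √(2KE/m) = √(2×3076.7/83.2) = 8.6 m/s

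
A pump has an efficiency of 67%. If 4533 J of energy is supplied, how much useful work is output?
W_out = η × W_in = 0.67 × 4533 = 3037.1 J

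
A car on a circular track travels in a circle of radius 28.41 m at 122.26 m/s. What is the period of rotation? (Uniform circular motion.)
T = 2πr/v = 2π×28.41/122.26 = 1.46 s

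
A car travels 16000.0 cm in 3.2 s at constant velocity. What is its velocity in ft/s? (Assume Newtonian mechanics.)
v = d/t (with unit conversion) = 164.0 ft/s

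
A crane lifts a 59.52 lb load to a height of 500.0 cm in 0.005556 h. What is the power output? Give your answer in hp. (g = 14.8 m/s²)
W = mgh = 27×14.8×5 = 1998 J
P = W/t = 1998/20 = 99.88 W = 0.1339 hp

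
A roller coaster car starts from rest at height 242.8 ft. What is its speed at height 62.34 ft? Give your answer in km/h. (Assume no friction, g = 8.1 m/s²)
mgh₁ = ½mv₂² + mgh₂ → v₂ = √(2g(h₁−h₂)) = √(2×8.1×(74.01−19)) = 29.85 m/s = 107.5 km/h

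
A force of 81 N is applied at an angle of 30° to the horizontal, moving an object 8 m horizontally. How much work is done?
W = Fd cosθ = 81×8×cos(30°) = 561.18 J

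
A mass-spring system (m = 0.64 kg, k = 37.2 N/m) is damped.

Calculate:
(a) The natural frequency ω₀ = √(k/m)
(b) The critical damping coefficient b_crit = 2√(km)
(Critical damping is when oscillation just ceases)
ω₀ = √(k/m) = √(37.2/0.64) = 7.624 rad/s
b_crit = 2√(km) = 2√(37.2×0.64) = 9.759 kg/s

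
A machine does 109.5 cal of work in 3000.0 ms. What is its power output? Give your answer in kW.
P = W/t = 458.1 J / 3 s = 152.7 W = 0.1527 kW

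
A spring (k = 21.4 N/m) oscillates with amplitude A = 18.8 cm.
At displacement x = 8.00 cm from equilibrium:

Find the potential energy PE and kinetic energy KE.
E_total = ½kA² = ½×21.4×(0.188)² = 0.3782 J
PE = ½kx² = ½×21.4×(0.08)² = 0.06848 J
KE = E_total − PE = 0.3097 J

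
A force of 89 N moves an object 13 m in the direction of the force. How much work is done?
W = Fd = 89×13 = 1157.0 J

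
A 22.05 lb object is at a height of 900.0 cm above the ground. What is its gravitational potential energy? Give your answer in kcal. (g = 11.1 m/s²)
PE = mgh = 10 kg × 11.1 m/s² × 9 m = 999.2 J = 0.2388 kcal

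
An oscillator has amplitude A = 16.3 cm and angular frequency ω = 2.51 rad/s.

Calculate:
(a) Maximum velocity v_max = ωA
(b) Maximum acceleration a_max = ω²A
v_max = ωA = 2.51×0.163 = 0.4091 m/s
a_max = ω²A = 2.51²×0.163 = 1.027 m/s²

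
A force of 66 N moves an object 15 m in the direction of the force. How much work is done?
W = Fd = 66×15 = 990.0 J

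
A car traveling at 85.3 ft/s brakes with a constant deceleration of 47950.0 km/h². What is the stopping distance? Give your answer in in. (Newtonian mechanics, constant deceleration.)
d = v₀² / (2a) (with unit conversion) = 3597.0 in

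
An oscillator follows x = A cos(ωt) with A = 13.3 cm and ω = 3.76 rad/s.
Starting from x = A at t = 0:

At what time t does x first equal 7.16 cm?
cos(ωt) = x/A = 7.16/13.3 = 0.5383
ωt = arccos(0.5383) = 1.002 rad
t = 1.002/3.76 = 0.2666 s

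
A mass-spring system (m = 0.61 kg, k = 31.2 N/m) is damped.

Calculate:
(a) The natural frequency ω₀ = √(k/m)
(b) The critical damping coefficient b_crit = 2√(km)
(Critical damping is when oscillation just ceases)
ω₀ = √(k/m) = √(31.2/0.61) = 7.152 rad/s
b_crit = 2√(km) = 2√(31.2×0.61) = 8.725 kg/s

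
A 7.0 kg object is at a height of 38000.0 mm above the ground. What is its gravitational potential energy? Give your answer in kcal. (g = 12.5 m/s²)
PE = mgh = 7 kg × 12.5 m/s² × 38 m = 3325 J = 0.7947 kcal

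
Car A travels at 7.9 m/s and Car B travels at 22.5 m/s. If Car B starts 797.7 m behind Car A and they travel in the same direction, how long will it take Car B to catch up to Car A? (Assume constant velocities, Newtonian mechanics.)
Relative speed: v_rel = 22.5 - 7.9 = 14.6 m/s
Time to catch: t = d₀/v_rel = 797.7/14.6 = 54.64 s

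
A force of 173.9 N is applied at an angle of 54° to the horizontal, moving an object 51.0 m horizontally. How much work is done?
W = Fd cosθ = 173.9×51.0×cos(54°) = 5213.0 J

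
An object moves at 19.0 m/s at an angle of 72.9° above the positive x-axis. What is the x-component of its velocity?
vₓ = v cos(θ) = 19.0 × cos(72.9°) = 5.59 m/s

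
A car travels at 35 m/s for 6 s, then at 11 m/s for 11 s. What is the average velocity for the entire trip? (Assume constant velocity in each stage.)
d₁ = v₁t₁ = 35 × 6 = 210 m
d₂ = v₂t₂ = 11 × 11 = 121 m
d_total = 331 m, t_total = 17 s
v_avg = d_total/t_total = 331/17 = 19.47 m/s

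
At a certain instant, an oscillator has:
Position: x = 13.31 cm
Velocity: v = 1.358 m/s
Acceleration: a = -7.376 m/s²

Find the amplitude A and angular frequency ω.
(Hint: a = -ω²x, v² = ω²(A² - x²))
a = −ω²x → ω = √(|a|/x) = √(7.376/0.1331) = 7.444 rad/s
v² = ω²(A² − x²) → A = √(x² + v²/ω²) = √(0.1331² + 1.358²/7.444²) = 0.2258 m = 22.58 cm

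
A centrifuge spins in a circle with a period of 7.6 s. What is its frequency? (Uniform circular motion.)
f = 1/T = 1/7.6 = 0.1316 Hz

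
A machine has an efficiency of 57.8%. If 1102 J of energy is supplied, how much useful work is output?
W_out = η × W_in = 0.578 × 1102 = 636.96 J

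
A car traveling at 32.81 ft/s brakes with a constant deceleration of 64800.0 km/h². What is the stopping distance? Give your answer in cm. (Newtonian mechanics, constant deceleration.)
d = v₀² / (2a) (with unit conversion) = 1000.0 cm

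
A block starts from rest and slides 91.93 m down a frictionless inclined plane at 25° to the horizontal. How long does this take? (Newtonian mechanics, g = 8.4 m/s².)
a = g sin(θ) = 8.4 × sin(25°) = 3.55 m/s²
t = √(2d/a) = √(2 × 91.93 / 3.55) = 7.2 s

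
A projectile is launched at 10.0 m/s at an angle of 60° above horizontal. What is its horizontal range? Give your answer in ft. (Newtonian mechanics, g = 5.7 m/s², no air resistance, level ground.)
R = v₀² sin(2θ) / g (with unit conversion) = 49.85 ft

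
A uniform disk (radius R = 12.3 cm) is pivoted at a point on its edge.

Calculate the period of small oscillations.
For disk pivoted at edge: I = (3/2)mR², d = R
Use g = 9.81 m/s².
I/m = (3/2)R² = 0.02269 m²; d = R = 0.123 m
T = 2π√((3/2)R²/(gR)) = 2π√(3R/(2g)) = 0.8617 s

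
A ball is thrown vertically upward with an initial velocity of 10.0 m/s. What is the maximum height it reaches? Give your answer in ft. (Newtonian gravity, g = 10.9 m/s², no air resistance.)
h_max = v₀²/(2g) (with unit conversion) = 15.05 ft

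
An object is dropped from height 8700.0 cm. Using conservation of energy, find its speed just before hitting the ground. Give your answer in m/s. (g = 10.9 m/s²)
mgh = ½mv² → v = √(2gh) = √(2×10.9×87) = 43.55 m/s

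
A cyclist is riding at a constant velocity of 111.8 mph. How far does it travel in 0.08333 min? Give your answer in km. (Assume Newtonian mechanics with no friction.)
d = vt (with unit conversion) = 0.2499 km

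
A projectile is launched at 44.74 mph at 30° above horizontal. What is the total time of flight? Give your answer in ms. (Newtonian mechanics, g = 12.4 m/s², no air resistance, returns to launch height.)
T = 2v₀sin(θ)/g (with unit conversion) = 1613.0 ms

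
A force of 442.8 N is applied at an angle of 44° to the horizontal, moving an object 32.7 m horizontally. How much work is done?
W = Fd cosθ = 442.8×32.7×cos(44°) = 10416.0 J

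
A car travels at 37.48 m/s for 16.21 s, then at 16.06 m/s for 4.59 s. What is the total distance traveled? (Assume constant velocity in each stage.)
d₁ = v₁t₁ = 37.48 × 16.21 = 607.551 m
d₂ = v₂t₂ = 16.06 × 4.59 = 73.7154 m
d_total = 607.551 + 73.7154 = 681.27 m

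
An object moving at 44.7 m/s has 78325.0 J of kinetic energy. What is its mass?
KE = ½mv² → m = 2KE/v² = 2×78325.0/44.7² = 78.4 kg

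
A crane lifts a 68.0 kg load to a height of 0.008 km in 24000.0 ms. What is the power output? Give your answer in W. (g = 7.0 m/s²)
W = mgh = 68×7.0×8 = 3808 J
P = W/t = 3808/24 = 158.7 W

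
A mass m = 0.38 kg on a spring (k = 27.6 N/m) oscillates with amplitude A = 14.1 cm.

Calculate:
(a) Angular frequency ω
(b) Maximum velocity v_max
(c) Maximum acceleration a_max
ω = √(k/m) = √(27.6/0.38) = 8.522 rad/s
v_max = ωA = 8.522×0.141 = 1.202 m/s
a_max = ω²A = 8.522²×0.141 = 10.24 m/s²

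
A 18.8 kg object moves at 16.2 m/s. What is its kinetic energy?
KE = ½mv² = ½×18.8×16.2² = 2466.936 J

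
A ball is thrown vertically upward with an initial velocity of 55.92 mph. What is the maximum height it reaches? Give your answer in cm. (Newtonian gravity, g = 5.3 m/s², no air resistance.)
h_max = v₀²/(2g) (with unit conversion) = 5896.0 cm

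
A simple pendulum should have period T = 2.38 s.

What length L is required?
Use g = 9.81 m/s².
T = 2π√(L/g) → L = g(T/2π)² = 9.81×(2.38/2π)² = 1.408 m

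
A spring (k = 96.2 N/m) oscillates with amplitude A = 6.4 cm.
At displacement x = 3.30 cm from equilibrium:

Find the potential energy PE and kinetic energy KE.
E_total = ½kA² = ½×96.2×(0.064)² = 0.197 J
PE = ½kx² = ½×96.2×(0.033)² = 0.05238 J
KE = E_total − PE = 0.1446 J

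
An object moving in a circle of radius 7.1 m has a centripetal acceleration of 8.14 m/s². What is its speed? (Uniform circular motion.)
v = √(a_c × r) = √(8.14 × 7.1) = 7.6 m/s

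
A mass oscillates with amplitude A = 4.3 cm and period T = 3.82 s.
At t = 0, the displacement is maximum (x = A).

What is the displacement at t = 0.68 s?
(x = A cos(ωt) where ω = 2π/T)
ω = 2π/T = 2π/3.82 = 1.645 rad/s
x = A cos(ωt) = 4.3×cos(1.645×0.68) = 1.879 cm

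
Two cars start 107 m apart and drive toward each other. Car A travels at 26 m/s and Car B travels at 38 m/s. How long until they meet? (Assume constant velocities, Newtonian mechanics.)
Combined speed: v_combined = 26 + 38 = 64 m/s
Time to meet: t = d/64 = 107/64 = 1.67 s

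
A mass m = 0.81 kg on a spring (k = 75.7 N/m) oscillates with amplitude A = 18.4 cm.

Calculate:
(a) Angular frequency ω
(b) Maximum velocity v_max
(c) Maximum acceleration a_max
ω = √(k/m) = √(75.7/0.81) = 9.667 rad/s
v_max = ωA = 9.667×0.184 = 1.779 m/s
a_max = ω²A = 9.667²×0.184 = 17.2 m/s²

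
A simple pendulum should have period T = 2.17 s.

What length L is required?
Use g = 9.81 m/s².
T = 2π√(L/g) → L = g(T/2π)² = 9.81×(2.17/2π)² = 1.17 m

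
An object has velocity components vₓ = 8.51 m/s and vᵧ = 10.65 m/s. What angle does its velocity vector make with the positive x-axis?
θ = arctan(vᵧ/vₓ) = arctan(10.65/8.51) = 51.37°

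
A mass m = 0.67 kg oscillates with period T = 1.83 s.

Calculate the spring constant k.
T = 2π√(m/k) → k = m(2π/T)² = 0.67×(2π/1.83)² = 7.898 N/m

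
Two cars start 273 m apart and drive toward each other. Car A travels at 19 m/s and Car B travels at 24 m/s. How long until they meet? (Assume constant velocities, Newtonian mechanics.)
Combined speed: v_combined = 19 + 24 = 43 m/s
Time to meet: t = d/43 = 273/43 = 6.35 s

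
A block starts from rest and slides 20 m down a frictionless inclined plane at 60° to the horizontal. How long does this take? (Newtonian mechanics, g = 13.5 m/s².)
a = g sin(θ) = 13.5 × sin(60°) = 11.69 m/s²
t = √(2d/a) = √(2 × 20 / 11.69) = 1.85 s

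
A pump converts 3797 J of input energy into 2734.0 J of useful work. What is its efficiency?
η = W_out/W_in = 2734.0/3797 = 0.72 = 72.0%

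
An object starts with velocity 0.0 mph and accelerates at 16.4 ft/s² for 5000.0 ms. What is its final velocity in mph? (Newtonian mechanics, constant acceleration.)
v = v₀ + at (with unit conversion) = 55.91 mph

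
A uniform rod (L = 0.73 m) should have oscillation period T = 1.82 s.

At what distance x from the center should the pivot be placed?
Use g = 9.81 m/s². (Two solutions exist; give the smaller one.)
T = 2π√((L²/12 + x²)/(gx)). Let c = T²g/(4π²) = 0.8231.
x² − cx + L²/12 = 0 → x = (c − √(c² − L²/3))/2 = 0.05805 m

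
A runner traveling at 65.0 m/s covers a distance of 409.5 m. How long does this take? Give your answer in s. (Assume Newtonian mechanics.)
t = d/v = 6.3 s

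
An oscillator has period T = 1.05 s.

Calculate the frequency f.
f = 1/T = 1/1.05 = 0.9524 Hz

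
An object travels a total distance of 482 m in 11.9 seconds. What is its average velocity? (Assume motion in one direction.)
v_avg = Δd / Δt = 482 / 11.9 = 40.5 m/s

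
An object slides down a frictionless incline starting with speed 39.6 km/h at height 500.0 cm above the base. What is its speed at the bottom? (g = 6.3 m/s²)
½mv₀² + mgh = ½mv² → v = √(v₀² + 2gh) = √(11² + 2×6.3×5) = 13.56 m/s = 48.83 km/h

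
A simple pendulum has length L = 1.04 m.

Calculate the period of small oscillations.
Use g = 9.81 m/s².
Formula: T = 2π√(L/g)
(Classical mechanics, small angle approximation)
T = 2π√(L/g) = 2π√(1.04/9.81) = 2.046 s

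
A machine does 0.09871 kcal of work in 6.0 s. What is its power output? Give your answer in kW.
P = W/t = 413 J / 6 s = 68.83 W = 0.06883 kW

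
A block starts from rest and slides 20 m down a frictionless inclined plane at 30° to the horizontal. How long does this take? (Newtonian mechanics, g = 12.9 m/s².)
a = g sin(θ) = 12.9 × sin(30°) = 6.45 m/s²
t = √(2d/a) = √(2 × 20 / 6.45) = 2.49 s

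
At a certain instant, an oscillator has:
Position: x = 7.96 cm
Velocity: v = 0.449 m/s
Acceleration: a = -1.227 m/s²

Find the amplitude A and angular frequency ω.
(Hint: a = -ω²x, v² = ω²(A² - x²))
a = −ω²x → ω = √(|a|/x) = √(1.227/0.0796) = 3.926 rad/s
v² = ω²(A² − x²) → A = √(x² + v²/ω²) = √(0.0796² + 0.449²/3.926²) = 0.1393 m = 13.93 cm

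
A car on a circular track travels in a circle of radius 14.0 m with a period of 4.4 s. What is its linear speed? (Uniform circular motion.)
v = 2πr/T = 2π×14.0/4.4 = 19.99 m/s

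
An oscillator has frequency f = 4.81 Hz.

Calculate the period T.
T = 1/f = 1/4.81 = 0.2079 s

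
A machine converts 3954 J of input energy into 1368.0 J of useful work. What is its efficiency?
η = W_out/W_in = 1368.0/3954 = 0.346 = 34.6%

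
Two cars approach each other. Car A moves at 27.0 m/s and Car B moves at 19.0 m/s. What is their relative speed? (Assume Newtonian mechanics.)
v_rel = v_A + v_B = 27.0 + 19.0 = 46.0 m/s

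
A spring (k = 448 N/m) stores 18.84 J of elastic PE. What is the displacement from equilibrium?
PE = ½kx² → x = √(2PE/k) = √(2×18.84/448) = 0.29 m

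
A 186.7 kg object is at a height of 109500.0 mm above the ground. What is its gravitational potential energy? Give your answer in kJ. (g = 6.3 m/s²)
PE = mgh = 186.7 kg × 6.3 m/s² × 109.5 m = 1.288e+05 J = 128.8 kJ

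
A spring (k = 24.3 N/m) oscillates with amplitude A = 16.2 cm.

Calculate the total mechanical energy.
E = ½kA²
E = ½kA² = ½×24.3×(0.162)² = 0.3189 J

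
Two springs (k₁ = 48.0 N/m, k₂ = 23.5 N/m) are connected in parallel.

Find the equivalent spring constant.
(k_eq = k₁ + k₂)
k_eq = k₁ + k₂ = 48.0 + 23.5 = 71.5 N/m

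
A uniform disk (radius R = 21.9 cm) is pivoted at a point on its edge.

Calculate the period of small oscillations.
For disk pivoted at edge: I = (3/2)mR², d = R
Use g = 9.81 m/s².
I/m = (3/2)R² = 0.07194 m²; d = R = 0.219 m
T = 2π√((3/2)R²/(gR)) = 2π√(3R/(2g)) = 1.15 s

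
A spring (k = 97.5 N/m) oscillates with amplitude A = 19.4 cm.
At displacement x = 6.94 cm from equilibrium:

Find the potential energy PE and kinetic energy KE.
E_total = ½kA² = ½×97.5×(0.194)² = 1.835 J
PE = ½kx² = ½×97.5×(0.0694)² = 0.2348 J
KE = E_total − PE = 1.6 J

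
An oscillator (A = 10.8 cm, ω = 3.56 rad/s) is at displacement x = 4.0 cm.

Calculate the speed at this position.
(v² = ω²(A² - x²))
v = ω√(A² − x²) = 3.56×√(0.108² − 0.04²) = 0.3571 m/s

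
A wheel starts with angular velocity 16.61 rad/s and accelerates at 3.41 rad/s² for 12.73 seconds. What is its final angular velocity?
ω = ω₀ + αt = 16.61 + 3.41 × 12.73 = 60.02 rad/s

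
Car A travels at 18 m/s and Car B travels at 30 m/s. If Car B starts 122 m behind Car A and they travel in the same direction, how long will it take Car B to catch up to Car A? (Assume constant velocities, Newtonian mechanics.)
Relative speed: v_rel = 30 - 18 = 12 m/s
Time to catch: t = d₀/v_rel = 122/12 = 10.17 s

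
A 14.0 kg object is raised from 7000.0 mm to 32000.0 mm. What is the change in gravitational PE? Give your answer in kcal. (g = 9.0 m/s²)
ΔPE = mg(h₂ − h₁) = 14 kg × 9.0 m/s² × (32 − 7) m = 3150 J = 0.7529 kcal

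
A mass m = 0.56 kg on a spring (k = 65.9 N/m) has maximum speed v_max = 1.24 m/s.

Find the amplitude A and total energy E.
½mv²_max = ½kA² → A = v_max√(m/k) = 1.24×√(0.56/65.9) = 0.1143 m = 11.43 cm
E = ½mv²_max = ½×0.56×1.24² = 0.4305 J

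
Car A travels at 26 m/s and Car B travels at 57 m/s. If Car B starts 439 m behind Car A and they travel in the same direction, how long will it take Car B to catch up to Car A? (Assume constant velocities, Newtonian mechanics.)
Relative speed: v_rel = 57 - 26 = 31 m/s
Time to catch: t = d₀/v_rel = 439/31 = 14.16 s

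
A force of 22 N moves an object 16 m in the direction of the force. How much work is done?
W = Fd = 22×16 = 352.0 J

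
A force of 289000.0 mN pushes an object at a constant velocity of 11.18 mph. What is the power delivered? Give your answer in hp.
P = Fv = 289 N × 4.998 m/s = 1444 W = 1.937 hp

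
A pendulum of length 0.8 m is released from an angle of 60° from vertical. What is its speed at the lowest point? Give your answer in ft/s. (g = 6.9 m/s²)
h = L(1 − cosθ) = 0.8×(1 − cos60°) = 0.4 m
v = √(2gh) = √(2×6.9×0.4) = 2.349 m/s = 7.708 ft/s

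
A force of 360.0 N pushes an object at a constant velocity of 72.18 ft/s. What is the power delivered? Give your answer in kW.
P = Fv = 360 N × 22 m/s = 7920 W = 7.92 kW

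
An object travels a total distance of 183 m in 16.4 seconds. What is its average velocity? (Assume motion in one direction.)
v_avg = Δd / Δt = 183 / 16.4 = 11.16 m/s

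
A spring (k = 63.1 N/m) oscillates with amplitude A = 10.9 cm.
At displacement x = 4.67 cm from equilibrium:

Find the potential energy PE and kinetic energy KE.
E_total = ½kA² = ½×63.1×(0.109)² = 0.3748 J
PE = ½kx² = ½×63.1×(0.0467)² = 0.06881 J
KE = E_total − PE = 0.306 J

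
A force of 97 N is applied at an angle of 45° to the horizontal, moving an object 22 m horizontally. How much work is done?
W = Fd cosθ = 97×22×cos(45°) = 1509.0 J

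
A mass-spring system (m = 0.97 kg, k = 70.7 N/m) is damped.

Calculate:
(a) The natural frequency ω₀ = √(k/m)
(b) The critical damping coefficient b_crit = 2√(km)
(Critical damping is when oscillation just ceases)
ω₀ = √(k/m) = √(70.7/0.97) = 8.537 rad/s
b_crit = 2√(km) = 2√(70.7×0.97) = 16.56 kg/s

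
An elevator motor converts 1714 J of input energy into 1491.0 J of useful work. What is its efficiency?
η = W_out/W_in = 1491.0/1714 = 0.8699 = 86.99%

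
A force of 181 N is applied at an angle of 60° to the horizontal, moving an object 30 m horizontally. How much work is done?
W = Fd cosθ = 181×30×cos(60°) = 2715.0 J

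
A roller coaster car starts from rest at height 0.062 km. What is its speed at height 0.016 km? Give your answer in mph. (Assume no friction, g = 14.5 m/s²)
mgh₁ = ½mv₂² + mgh₂ → v₂ = √(2g(h₁−h₂)) = √(2×14.5×(62−16)) = 36.52 m/s = 81.7 mph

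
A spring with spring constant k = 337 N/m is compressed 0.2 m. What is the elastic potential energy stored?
PE = ½kx² = ½×337×0.2² = 6.74 J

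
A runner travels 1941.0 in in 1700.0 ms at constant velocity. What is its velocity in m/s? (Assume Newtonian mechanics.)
v = d/t (with unit conversion) = 29.0 m/s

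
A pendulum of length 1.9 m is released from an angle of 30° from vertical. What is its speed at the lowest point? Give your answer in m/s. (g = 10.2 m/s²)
h = L(1 − cosθ) = 1.9×(1 − cos30°) = 0.2546 m
v = √(2gh) = √(2×10.2×0.2546) = 2.279 m/s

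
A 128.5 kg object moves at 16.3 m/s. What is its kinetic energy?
KE = ½mv² = ½×128.5×16.3² = 17070.58 J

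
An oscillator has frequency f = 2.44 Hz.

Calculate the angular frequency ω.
ω = 2πf = 2π×2.44 = 15.33 rad/s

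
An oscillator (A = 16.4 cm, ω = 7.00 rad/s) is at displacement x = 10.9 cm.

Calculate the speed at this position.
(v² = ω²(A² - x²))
v = ω√(A² − x²) = 7.0×√(0.164² − 0.109²) = 0.8577 m/s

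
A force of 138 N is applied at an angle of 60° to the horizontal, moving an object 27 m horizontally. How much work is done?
W = Fd cosθ = 138×27×cos(60°) = 1863.0 J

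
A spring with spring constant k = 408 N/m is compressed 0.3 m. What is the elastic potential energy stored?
PE = ½kx² = ½×408×0.3² = 18.36 J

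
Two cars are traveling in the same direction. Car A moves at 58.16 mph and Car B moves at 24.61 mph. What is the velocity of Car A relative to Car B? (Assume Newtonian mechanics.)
v_rel = v_A - v_B = 58.16 - 24.61 = 33.55 mph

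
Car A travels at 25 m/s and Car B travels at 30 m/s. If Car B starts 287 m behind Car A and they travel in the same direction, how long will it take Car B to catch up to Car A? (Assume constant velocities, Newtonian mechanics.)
Relative speed: v_rel = 30 - 25 = 5 m/s
Time to catch: t = d₀/v_rel = 287/5 = 57.4 s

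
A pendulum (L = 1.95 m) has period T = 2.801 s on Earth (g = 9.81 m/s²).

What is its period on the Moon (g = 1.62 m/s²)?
T = 2π√(L/g), so T_moon/T_earth = √(g_earth/g_moon)
T_moon = 2π√(1.95/1.62) = 6.893 s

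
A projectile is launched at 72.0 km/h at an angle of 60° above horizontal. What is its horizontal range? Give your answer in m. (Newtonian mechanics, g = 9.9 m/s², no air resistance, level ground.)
R = v₀² sin(2θ) / g (with unit conversion) = 34.99 m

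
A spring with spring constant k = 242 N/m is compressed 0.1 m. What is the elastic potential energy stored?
PE = ½kx² = ½×242×0.1² = 1.21 J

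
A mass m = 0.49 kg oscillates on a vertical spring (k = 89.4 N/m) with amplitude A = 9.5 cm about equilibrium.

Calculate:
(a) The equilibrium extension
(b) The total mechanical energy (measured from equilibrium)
x_eq = mg/k = 0.49×9.81/89.4 = 0.05377 m = 5.377 cm
E = ½kA² = ½×89.4×(0.095)² = 0.4034 J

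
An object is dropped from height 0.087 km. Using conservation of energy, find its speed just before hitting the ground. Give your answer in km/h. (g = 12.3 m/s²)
mgh = ½mv² → v = √(2gh) = √(2×12.3×87) = 46.26 m/s = 166.5 km/h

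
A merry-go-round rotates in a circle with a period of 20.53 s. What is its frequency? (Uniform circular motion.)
f = 1/T = 1/20.53 = 0.0487 Hz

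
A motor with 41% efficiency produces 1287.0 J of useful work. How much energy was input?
W_in = W_out/η = 1287.0/0.41 = 3139.0 J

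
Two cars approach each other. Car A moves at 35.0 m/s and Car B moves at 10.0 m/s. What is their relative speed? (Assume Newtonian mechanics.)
v_rel = v_A + v_B = 35.0 + 10.0 = 45.0 m/s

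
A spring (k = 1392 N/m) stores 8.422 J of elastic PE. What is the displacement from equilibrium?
PE = ½kx² → x = √(2PE/k) = √(2×8.422/1392) = 0.11 m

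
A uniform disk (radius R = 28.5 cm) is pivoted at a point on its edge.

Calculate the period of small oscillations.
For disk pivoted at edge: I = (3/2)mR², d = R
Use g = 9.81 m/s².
I/m = (3/2)R² = 0.1218 m²; d = R = 0.285 m
T = 2π√((3/2)R²/(gR)) = 2π√(3R/(2g)) = 1.312 s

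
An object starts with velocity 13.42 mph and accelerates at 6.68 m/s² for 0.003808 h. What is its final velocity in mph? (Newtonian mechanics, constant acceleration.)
v = v₀ + at (with unit conversion) = 218.3 mph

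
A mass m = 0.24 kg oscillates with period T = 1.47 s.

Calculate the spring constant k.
T = 2π√(m/k) → k = m(2π/T)² = 0.24×(2π/1.47)² = 4.385 N/m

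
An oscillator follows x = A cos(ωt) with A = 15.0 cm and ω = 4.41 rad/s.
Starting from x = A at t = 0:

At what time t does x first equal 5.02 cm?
cos(ωt) = x/A = 5.02/15.0 = 0.3347
ωt = arccos(0.3347) = 1.23 rad
t = 1.23/4.41 = 0.2788 s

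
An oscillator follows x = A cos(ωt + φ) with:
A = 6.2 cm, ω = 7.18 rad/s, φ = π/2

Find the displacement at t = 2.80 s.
x = A cos(ωt + φ) = 6.2×cos(7.18×2.8 + π/2) = -5.892 cm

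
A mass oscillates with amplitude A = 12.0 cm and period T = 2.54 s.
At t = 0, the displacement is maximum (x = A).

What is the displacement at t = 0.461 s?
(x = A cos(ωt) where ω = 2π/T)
ω = 2π/T = 2π/2.54 = 2.474 rad/s
x = A cos(ωt) = 12.0×cos(2.474×0.461) = 5.007 cm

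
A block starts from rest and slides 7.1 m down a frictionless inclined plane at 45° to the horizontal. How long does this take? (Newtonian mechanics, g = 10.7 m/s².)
a = g sin(θ) = 10.7 × sin(45°) = 7.57 m/s²
t = √(2d/a) = √(2 × 7.1 / 7.57) = 1.37 s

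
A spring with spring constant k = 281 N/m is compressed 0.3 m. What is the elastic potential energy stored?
PE = ½kx² = ½×281×0.3² = 12.64 J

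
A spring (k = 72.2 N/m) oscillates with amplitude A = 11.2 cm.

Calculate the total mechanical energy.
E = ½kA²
E = ½kA² = ½×72.2×(0.112)² = 0.4528 J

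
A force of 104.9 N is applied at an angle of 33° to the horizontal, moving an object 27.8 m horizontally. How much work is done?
W = Fd cosθ = 104.9×27.8×cos(33°) = 2445.7 J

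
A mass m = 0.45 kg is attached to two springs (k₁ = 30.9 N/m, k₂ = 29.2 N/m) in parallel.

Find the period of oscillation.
k_eq = k₁+k₂ = 60.1 N/m
T = 2π√(m/k_eq) = 2π√(0.45/60.1) = 0.5437 s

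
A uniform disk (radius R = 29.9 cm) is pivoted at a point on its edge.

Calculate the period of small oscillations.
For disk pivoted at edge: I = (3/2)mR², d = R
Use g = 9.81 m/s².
I/m = (3/2)R² = 0.1341 m²; d = R = 0.299 m
T = 2π√((3/2)R²/(gR)) = 2π√(3R/(2g)) = 1.343 s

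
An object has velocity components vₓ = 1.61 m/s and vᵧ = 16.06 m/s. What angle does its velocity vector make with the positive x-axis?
θ = arctan(vᵧ/vₓ) = arctan(16.06/1.61) = 84.28°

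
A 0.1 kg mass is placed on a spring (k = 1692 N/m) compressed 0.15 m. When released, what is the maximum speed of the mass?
½kx² = ½mv² → v = x√(k/m) = 0.15×√(1692/0.1) = 19.51 m/s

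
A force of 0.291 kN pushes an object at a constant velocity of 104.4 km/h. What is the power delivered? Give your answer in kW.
P = Fv = 291 N × 29 m/s = 8439 W = 8.439 kW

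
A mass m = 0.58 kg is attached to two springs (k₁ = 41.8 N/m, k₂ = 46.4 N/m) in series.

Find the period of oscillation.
k_eq = k₁k₂/(k₁+k₂) = 21.99 N/m
T = 2π√(m/k_eq) = 2π√(0.58/21.99) = 1.02 s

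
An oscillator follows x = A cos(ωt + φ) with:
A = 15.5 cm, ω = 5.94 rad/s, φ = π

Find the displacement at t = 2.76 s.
x = A cos(ωt + φ) = 15.5×cos(5.94×2.76 + π) = 11.99 cm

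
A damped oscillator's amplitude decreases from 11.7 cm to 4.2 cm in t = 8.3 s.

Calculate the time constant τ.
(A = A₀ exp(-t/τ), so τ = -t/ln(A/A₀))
A/A₀ = 4.2/11.7 = 0.359; ln(A/A₀) = -1.025
τ = −t/ln(A/A₀) = −8.3/-1.025 = 8.101 s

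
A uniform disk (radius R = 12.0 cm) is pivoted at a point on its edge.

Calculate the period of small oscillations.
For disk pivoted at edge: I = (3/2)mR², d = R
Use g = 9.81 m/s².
I/m = (3/2)R² = 0.0216 m²; d = R = 0.12 m
T = 2π√((3/2)R²/(gR)) = 2π√(3R/(2g)) = 0.8511 s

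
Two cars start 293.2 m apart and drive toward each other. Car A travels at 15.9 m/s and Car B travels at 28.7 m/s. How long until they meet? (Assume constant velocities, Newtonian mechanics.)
Combined speed: v_combined = 15.9 + 28.7 = 44.6 m/s
Time to meet: t = d/44.6 = 293.2/44.6 = 6.57 s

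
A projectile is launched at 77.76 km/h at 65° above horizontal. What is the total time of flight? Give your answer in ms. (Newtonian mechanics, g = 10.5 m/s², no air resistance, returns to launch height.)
T = 2v₀sin(θ)/g (with unit conversion) = 3729.0 ms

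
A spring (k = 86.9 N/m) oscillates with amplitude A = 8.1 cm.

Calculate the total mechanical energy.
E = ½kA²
E = ½kA² = ½×86.9×(0.081)² = 0.2851 J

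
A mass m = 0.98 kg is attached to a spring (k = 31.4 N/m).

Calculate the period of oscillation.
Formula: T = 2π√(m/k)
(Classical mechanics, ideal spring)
T = 2π√(m/k) = 2π√(0.98/31.4) = 1.11 s; f = 1/T = 0.9009 Hz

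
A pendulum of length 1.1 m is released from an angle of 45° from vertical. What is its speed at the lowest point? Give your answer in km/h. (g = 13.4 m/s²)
h = L(1 − cosθ) = 1.1×(1 − cos45°) = 0.3222 m
v = √(2gh) = √(2×13.4×0.3222) = 2.938 m/s = 10.58 km/h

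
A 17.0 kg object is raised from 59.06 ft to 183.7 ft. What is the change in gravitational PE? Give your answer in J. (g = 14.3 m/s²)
ΔPE = mg(h₂ − h₁) = 17 kg × 14.3 m/s² × (55.99 − 18) m = 9235 J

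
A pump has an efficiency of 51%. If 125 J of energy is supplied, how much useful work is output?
W_out = η × W_in = 0.51 × 125 = 63.75 J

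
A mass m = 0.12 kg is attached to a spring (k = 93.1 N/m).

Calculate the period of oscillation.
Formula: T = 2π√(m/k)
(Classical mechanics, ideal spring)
T = 2π√(m/k) = 2π√(0.12/93.1) = 0.2256 s; f = 1/T = 4.433 Hz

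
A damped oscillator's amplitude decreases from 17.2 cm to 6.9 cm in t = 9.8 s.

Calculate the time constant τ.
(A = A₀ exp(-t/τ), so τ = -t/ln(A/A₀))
A/A₀ = 6.9/17.2 = 0.4012; ln(A/A₀) = -0.9134
τ = −t/ln(A/A₀) = −9.8/-0.9134 = 10.73 s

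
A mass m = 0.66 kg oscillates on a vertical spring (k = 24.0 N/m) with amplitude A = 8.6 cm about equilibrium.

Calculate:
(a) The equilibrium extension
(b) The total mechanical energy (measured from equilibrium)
x_eq = mg/k = 0.66×9.81/24.0 = 0.2698 m = 26.98 cm
E = ½kA² = ½×24.0×(0.086)² = 0.08875 J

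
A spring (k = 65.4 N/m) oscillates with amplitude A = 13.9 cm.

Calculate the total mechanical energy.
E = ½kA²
E = ½kA² = ½×65.4×(0.139)² = 0.6318 J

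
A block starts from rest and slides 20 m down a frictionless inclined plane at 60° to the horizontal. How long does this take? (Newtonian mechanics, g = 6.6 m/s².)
a = g sin(θ) = 6.6 × sin(60°) = 5.72 m/s²
t = √(2d/a) = √(2 × 20 / 5.72) = 2.65 s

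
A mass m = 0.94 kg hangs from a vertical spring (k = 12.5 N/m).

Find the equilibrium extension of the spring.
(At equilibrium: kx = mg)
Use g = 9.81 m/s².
x_eq = mg/k = 0.94×9.81/12.5 = 0.7377 m = 73.77 cm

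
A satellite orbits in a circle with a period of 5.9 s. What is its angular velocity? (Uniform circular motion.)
ω = 2π/T = 2π/5.9 = 1.0649 rad/s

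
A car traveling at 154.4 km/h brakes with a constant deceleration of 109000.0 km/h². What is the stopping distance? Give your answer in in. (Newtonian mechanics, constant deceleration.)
d = v₀² / (2a) (with unit conversion) = 4305.0 in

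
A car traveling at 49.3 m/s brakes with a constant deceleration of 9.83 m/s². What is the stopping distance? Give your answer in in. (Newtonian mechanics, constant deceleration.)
d = v₀² / (2a) (with unit conversion) = 4867.0 in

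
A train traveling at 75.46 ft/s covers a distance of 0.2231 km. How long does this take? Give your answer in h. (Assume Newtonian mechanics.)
t = d/v (with unit conversion) = 0.002694 h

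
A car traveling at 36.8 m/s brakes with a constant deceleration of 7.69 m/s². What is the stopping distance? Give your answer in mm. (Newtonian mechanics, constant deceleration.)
d = v₀² / (2a) (with unit conversion) = 88050.0 mm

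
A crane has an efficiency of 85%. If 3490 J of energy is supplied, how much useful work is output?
W_out = η × W_in = 0.85 × 3490 = 2966.5 J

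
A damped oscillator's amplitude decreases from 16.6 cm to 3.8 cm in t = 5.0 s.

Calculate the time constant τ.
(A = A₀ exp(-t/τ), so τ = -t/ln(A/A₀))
A/A₀ = 3.8/16.6 = 0.2289; ln(A/A₀) = -1.474
τ = −t/ln(A/A₀) = −5.0/-1.474 = 3.391 s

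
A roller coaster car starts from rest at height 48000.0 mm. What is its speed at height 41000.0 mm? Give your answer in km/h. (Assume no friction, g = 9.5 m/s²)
mgh₁ = ½mv₂² + mgh₂ → v₂ = √(2g(h₁−h₂)) = √(2×9.5×(48−41)) = 11.53 m/s = 41.52 km/h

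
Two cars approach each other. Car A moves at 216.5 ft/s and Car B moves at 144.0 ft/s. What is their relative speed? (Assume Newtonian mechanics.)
v_rel = v_A + v_B = 216.5 + 144.0 = 360.5 ft/s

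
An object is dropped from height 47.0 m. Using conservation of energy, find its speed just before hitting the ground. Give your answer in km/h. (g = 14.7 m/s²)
mgh = ½mv² → v = √(2gh) = √(2×14.7×47) = 37.17 m/s = 133.8 km/h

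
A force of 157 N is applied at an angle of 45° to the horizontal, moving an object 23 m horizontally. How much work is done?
W = Fd cosθ = 157×23×cos(45°) = 2553.4 J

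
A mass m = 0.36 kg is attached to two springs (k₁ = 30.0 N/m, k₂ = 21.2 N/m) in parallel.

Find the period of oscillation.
k_eq = k₁+k₂ = 51.2 N/m
T = 2π√(m/k_eq) = 2π√(0.36/51.2) = 0.5269 s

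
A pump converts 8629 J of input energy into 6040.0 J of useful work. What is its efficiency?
η = W_out/W_in = 6040.0/8629 = 0.7 = 70.0%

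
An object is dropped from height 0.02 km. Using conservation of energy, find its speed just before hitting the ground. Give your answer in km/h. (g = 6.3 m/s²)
mgh = ½mv² → v = √(2gh) = √(2×6.3×20) = 15.87 m/s = 57.15 km/h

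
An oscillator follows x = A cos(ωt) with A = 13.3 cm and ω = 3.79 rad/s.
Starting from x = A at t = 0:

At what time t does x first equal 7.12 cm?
cos(ωt) = x/A = 7.12/13.3 = 0.5353
ωt = arccos(0.5353) = 1.006 rad
t = 1.006/3.79 = 0.2654 s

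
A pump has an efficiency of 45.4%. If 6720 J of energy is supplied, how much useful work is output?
W_out = η × W_in = 0.454 × 6720 = 3050.9 J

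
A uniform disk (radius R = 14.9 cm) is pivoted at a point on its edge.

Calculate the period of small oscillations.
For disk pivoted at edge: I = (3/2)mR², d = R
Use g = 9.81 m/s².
I/m = (3/2)R² = 0.0333 m²; d = R = 0.149 m
T = 2π√((3/2)R²/(gR)) = 2π√(3R/(2g)) = 0.9484 s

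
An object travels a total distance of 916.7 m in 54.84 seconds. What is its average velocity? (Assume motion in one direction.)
v_avg = Δd / Δt = 916.7 / 54.84 = 16.72 m/s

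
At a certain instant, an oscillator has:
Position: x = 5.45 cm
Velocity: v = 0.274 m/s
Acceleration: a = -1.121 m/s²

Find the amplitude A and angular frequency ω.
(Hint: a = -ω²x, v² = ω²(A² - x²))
a = −ω²x → ω = √(|a|/x) = √(1.121/0.0545) = 4.535 rad/s
v² = ω²(A² − x²) → A = √(x² + v²/ω²) = √(0.0545² + 0.274²/4.535²) = 0.08136 m = 8.136 cm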